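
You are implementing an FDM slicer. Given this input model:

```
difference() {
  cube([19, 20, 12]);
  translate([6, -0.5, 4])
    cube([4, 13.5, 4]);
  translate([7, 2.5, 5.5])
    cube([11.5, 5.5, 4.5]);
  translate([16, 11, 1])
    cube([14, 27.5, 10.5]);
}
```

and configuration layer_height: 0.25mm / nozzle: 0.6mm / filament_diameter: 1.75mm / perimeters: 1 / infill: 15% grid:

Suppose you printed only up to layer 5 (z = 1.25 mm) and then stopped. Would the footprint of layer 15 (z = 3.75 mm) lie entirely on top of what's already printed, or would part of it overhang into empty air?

entirely on top

Compare the two slices. At z = 1.25: the cube (footprint 19×20) is included at this height (area 380.00 mm²); the cube at (6, -0.5) is not intersected at this z (z outside [4, 8]); the cube at (7, 2.5) is not intersected at this z (z outside [5.5, 10]); the cube at (16, 11) is present — its section is the full 14×27.5 rectangle (area 385.00 mm²); Taking the first minus the rest: starting from the 19×20 cube (380.00 mm²), the 14×27.5 cube at (16, 11) partially overlaps it — only the 27.00 mm² overlap (of its 385.00 mm²) is removed, clipping the outline — area = 353.00 mm². At z = 3.75: the cube (footprint 19×20) is included at this height (area 380.00 mm²); the cube at (6, -0.5) is not intersected at this z (z outside [4, 8]); the cube at (7, 2.5) is not intersected at this z (z outside [5.5, 10]); the cube at (16, 11) is present — its section is the full 14×27.5 rectangle (area 385.00 mm²); Taking the first minus the rest: starting from the 19×20 cube (380.00 mm²), the 14×27.5 cube at (16, 11) partially overlaps it — only the 27.00 mm² overlap (of its 385.00 mm²) is removed, clipping the outline — area = 353.00 mm². Checking containment: the cross-section at z = 3.75 is a subset of the cross-section at z = 1.25.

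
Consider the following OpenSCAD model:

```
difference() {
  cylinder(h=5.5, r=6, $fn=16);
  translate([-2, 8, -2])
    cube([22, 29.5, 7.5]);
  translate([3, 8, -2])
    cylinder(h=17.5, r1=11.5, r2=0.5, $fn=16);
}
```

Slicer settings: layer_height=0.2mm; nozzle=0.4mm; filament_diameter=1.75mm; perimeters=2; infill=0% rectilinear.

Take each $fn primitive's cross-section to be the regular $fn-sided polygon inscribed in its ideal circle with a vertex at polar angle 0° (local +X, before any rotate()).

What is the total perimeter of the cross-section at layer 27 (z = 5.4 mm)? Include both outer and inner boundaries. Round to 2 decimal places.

At z = 5.4 mm: the cylinder: section is a regular 16-gon, circumradius r=6 (perimeter = 2·16·6.000·sin(180°/16) = 37.46 mm); the cube at (-2, 8) (footprint 22×29.5) is included at this height (perimeter 103.00 mm); the cone at (3, 8) (r1=11.5→r2=0.5) has section circumradius 6.849 here — a regular 16-gon (perimeter = 2·16·6.849·sin(180°/16) = 42.75 mm); Taking the first minus the rest: starting from the r=6 cylinder, the 22×29.5 cube at (-2, 8) misses the remaining region (no effect); the cone at (3, 8) partially overlaps it — only the 26.77 mm² overlap (of its 143.59 mm²) is removed, clipping the outline — boundary = 36.84 mm. Overall, the cross-section is a single solid region. Total boundary length (outer) = 36.84 mm.

36.84 mm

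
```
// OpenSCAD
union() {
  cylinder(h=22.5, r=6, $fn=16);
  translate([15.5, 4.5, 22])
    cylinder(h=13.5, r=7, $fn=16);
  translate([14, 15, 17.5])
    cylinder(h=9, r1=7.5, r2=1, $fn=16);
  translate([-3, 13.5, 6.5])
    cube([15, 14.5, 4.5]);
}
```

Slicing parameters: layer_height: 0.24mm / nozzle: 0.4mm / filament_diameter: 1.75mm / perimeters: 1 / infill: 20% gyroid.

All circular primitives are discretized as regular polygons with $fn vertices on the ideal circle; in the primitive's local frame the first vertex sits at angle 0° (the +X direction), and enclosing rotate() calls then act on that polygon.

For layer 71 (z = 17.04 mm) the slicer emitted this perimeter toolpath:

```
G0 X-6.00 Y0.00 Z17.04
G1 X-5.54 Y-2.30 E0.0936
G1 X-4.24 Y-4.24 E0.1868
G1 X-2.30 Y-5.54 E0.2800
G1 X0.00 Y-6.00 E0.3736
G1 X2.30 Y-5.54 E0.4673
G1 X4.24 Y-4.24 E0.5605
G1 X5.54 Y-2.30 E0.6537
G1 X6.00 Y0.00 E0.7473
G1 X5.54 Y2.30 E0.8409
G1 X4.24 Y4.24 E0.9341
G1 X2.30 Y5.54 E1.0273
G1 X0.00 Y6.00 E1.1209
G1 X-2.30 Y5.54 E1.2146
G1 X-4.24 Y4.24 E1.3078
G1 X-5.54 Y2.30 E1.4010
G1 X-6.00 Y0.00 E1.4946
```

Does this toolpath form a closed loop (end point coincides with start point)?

yes

Start point (G0): (-6.00, 0.00). End point (last G1): the path returns to the start — closed.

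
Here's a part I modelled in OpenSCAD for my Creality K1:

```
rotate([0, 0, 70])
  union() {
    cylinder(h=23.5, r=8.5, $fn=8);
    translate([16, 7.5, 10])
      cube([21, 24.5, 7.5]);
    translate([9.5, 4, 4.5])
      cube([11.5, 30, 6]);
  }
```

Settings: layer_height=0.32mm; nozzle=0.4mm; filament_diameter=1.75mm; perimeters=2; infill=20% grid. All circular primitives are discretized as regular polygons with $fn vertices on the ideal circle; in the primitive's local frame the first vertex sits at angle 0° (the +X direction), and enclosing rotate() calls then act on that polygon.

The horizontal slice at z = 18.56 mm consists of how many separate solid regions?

1

At z = 18.56 mm: the r=8.5 cylinder contributes a regular 8-gon of circumradius 8.5; the cube at (16, 7.5) is not intersected at this z (z outside [10, 17.5]); the cube at (9.5, 4) is not intersected at this z (z outside [4.5, 10.5]); Combining (union): only the r=8.5 cylinder is present, so the union is just that shape — 1 connected region; (whole slice rotated 70° about Z — lengths, areas and connectivity unchanged). The result has 1 disconnected region.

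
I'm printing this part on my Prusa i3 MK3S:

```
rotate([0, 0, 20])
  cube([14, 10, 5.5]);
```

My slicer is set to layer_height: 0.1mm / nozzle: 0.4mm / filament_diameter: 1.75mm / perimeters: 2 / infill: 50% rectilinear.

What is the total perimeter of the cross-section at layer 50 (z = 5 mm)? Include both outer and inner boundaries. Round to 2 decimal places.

At z = 5 mm: the cube is present — its section is the full 14×10 rectangle (perimeter 48.00 mm); (rotated 20° about Z; rotation is an isometry so areas/perimeters/island counts are preserved). Overall, the cross-section is a single solid region. Total boundary length (outer) = 48.00 mm.

48.00 mm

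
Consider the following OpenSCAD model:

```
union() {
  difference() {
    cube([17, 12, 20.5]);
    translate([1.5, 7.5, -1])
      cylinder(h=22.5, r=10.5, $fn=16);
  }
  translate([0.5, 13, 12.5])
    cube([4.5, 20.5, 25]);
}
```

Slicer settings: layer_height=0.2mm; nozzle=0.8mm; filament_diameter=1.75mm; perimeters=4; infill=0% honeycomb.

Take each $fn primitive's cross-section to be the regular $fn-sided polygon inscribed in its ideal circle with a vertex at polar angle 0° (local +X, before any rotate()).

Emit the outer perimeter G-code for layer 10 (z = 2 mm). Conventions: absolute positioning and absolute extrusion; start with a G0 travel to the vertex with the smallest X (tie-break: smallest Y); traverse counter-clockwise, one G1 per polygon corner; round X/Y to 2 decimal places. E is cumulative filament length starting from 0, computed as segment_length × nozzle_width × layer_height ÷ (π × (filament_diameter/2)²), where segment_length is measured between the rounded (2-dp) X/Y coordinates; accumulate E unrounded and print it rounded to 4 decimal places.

G0 X8.81 Y0.00 Z2.00
G1 X17.00 Y0.00 E0.5448
G1 X17.00 Y12.00 E1.3430
G1 X10.88 Y12.00 E1.7501
G1 X11.20 Y11.52 E1.7885
G1 X12.00 Y7.50 E2.0612
G1 X11.20 Y3.48 E2.3338
G1 X8.92 Y0.08 E2.6061
G1 X8.81 Y0.00 E2.6152

At z = 2 mm: the 17×12 cube contributes its full rectangle; the r=10.5 cylinder at (1.5, 7.5) contributes a regular 16-gon of circumradius 10.5; Subtracting the remaining from the first: starting from the 17×12 cube, the r=10.5 cylinder at (1.5, 7.5) partially overlaps it — only the 133.49 mm² overlap (of its 337.53 mm²) is removed, clipping the outline — 1 connected region; the cube at (0.5, 13) does not reach this height (z outside [12.5, 37.5]); Taking the union: only that combined region is present, so the union is just that shape — 1 connected region. The outline is a single polygon with 8 vertices. Extrusion per mm of travel: 0.8 × 0.2 / (π × 0.875²) = 0.066520. Accumulating E over each segment gives final E = 2.6152.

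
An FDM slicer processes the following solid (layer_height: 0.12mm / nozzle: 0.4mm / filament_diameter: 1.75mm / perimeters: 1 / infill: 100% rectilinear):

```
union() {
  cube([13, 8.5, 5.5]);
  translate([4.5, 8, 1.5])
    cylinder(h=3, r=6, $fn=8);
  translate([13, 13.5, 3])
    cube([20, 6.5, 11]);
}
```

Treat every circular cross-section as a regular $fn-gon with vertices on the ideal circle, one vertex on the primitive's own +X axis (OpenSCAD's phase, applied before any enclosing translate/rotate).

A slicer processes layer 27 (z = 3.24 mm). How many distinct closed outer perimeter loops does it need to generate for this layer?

At z = 3.24 mm: the cube is present — its section is the full 13×8.5 rectangle; the r=6 cylinder at (4.5, 8) gives a regular 8-gon of circumradius 6 (constant along its height); the cube at (13, 13.5) (footprint 20×6.5) is included at this height; Taking the union: the regions partially overlap (shared area 53.39 mm²), so overlapping operands fuse into one piece — 2 connected regions. The result has 2 disconnected regions.

2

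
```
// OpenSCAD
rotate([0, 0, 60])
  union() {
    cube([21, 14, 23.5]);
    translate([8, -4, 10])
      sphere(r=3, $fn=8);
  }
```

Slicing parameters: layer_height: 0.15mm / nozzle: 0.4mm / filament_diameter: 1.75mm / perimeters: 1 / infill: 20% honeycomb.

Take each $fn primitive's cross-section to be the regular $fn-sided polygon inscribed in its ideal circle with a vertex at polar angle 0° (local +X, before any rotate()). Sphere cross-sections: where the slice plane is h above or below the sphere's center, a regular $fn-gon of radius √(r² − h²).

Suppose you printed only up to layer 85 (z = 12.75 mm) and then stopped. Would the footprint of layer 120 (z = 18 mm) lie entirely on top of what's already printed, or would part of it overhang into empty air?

Compare the two slices. At z = 12.75: the 21×14 cube contributes its full rectangle (area 294.00 mm²); the sphere at (8, -4): section is a regular 8-gon, circumradius = √(r²−h²) = √(3²−2.75²) = 1.199 (area = (8/2)·1.199²·sin(360°/8) = 4.07 mm²); Combining (union): the 2 present regions are separate (no shared area or edge), so areas and boundary lengths simply add and each stays a separate island — area = 298.07 mm²; (whole slice rotated 60° about Z — lengths, areas and connectivity unchanged). At z = 18: the cube is present — its section is the full 21×14 rectangle (area 294.00 mm²); the sphere at (8, -4) does not reach this height (|z−center|=8.000 > r=3); Merging all regions: only the 21×14 cube is present, so the union is just that shape — area = 294.00 mm²; (rotated 60° about Z; rotation is an isometry so areas/perimeters/island counts are preserved). Checking containment: the cross-section at z = 18 is a subset of the cross-section at z = 12.75.

entirely on top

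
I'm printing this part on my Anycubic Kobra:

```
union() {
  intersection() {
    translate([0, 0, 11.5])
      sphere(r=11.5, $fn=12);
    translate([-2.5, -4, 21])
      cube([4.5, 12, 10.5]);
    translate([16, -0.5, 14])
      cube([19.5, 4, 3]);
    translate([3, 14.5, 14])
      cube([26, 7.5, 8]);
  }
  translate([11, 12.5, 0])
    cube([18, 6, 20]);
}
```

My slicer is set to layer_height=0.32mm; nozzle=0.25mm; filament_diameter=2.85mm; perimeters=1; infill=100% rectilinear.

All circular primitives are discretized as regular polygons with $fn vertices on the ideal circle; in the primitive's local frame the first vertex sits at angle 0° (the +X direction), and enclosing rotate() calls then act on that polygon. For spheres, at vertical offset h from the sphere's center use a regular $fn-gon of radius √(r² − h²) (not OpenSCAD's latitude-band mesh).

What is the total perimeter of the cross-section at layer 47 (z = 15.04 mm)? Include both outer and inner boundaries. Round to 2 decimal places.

At z = 15.04 mm: the r=11.5 sphere slices to a regular 12-gon of circumradius 10.942 (√(r²−h²) with h=3.54 from center) (perimeter = 2·12·10.942·sin(180°/12) = 67.97 mm); the cube at (-2.5, -4) is not intersected at this z (z outside [21, 31.5]); the 19.5×4 cube at (16, -0.5) contributes its full rectangle (perimeter 47.00 mm); the cube at (3, 14.5) is present — its section is the full 26×7.5 rectangle (perimeter 67.00 mm); After intersecting: at least one operand is absent at this height, so nothing remains; the 18×6 cube at (11, 12.5) contributes its full rectangle (perimeter 48.00 mm); Combining (union): only the 18×6 cube at (11, 12.5) is present, so the union is just that shape — boundary = 48.00 mm. Overall, the cross-section is a single solid region. Total boundary length (outer) = 48.00 mm.

48.00 mm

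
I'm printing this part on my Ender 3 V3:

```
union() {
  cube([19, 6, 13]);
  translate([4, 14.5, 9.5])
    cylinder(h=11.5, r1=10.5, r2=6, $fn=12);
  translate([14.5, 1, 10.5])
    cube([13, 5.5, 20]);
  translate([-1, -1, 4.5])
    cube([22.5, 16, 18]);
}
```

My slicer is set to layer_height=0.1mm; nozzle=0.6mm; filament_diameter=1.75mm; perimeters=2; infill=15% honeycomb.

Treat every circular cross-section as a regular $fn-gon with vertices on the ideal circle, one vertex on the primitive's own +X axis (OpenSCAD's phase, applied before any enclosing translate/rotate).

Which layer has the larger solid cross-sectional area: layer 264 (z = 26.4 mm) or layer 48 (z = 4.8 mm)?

layer 48 (z = 4.8 mm)

Layer 264 (z = 26.4): the cube does not reach this height (z outside [0, 13]); the cone at (4, 14.5) is absent (z outside [9.5, 21]); the cube at (14.5, 1) (footprint 13×5.5) is included at this height (area 71.50 mm²); the cube at (-1, -1) does not reach this height (z outside [4.5, 22.5]); Combining (union): only the 13×5.5 cube at (14.5, 1) is present, so the union is just that shape — area = 71.50 mm². So its area = 71.50 mm². Layer 48 (z = 4.8): the 19×6 cube contributes its full rectangle (area 114.00 mm²); the cone at (4, 14.5) is not intersected at this z (z outside [9.5, 21]); the cube at (14.5, 1) does not reach this height (z outside [10.5, 30.5]); the 22.5×16 cube at (-1, -1) contributes its full rectangle (area 360.00 mm²); Combining (union): the 19×6 cube lies entirely inside the 22.5×16 cube at (-1, -1), so the union is just the 22.5×16 cube at (-1, -1) — area = 360.00 mm². So its area = 360.00 mm². Layer 48 is larger (360.00 vs 71.50 mm²).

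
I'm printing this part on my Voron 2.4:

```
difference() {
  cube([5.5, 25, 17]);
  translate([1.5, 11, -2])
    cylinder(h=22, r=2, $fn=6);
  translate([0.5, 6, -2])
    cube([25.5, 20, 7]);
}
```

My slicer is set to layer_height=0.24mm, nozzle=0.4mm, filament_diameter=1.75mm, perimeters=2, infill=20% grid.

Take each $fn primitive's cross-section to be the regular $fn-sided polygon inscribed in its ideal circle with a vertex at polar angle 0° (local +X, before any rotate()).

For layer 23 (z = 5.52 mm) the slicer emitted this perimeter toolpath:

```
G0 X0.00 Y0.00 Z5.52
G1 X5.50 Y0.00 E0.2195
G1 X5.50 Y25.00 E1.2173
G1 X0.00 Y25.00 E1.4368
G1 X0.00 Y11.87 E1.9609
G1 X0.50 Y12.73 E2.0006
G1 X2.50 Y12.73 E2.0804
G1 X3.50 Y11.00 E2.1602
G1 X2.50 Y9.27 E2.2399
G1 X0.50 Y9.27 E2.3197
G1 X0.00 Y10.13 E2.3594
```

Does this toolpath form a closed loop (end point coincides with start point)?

no

Start point (G0): (0.00, 0.00). End point (last G1): the path does not return to the start — open.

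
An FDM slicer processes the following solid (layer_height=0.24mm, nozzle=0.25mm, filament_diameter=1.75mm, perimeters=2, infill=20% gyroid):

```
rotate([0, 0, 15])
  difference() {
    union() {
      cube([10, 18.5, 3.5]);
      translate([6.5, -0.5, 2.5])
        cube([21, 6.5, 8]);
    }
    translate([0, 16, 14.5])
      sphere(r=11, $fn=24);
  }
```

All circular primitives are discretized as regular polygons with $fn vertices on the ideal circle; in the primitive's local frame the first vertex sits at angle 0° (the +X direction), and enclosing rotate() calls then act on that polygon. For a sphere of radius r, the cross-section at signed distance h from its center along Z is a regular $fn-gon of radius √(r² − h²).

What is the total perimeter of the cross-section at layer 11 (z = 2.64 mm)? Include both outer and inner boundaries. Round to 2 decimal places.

93.00 mm

At z = 2.64 mm: the cube (footprint 10×18.5) is included at this height (perimeter 57.00 mm); the cube at (6.5, -0.5) (footprint 21×6.5) is included at this height (perimeter 55.00 mm); Taking the union: the regions partially overlap (shared area 21.00 mm²), so the edge portions inside another operand are dropped and the merged outline is re-measured after clipping — boundary = 93.00 mm; the sphere at (0, 16) is not intersected at this z (|z−center|=11.860 > r=11); Subtracting the remaining from the first: none of the subtracted shapes is present at this height, so the result so far is unchanged — boundary = 93.00 mm; (rotated 15° about Z; rotation is an isometry so areas/perimeters/island counts are preserved). Overall, the cross-section is a single solid region. Total boundary length (outer) = 93.00 mm.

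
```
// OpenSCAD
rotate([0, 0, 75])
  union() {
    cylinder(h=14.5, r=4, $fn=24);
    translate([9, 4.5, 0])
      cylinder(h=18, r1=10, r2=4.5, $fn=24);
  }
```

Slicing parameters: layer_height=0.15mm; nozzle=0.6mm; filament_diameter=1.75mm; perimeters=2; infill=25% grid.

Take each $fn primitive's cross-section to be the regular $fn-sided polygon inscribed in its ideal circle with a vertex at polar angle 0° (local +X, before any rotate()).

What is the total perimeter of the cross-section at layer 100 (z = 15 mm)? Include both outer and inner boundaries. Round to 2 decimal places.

33.94 mm

At z = 15 mm: the cylinder is not intersected at this z (z outside [0, 14.5]); the cone at (9, 4.5) (r1=10→r2=4.5) has section circumradius 5.417 here — a regular 24-gon (perimeter = 2·24·5.417·sin(180°/24) = 33.94 mm); Merging all regions: only the cone at (9, 4.5) is present, so the union is just that shape — boundary = 33.94 mm; (rotated 75° about Z; rotation is an isometry so areas/perimeters/island counts are preserved). Overall, the cross-section is a single solid region. Total boundary length (outer) = 33.94 mm.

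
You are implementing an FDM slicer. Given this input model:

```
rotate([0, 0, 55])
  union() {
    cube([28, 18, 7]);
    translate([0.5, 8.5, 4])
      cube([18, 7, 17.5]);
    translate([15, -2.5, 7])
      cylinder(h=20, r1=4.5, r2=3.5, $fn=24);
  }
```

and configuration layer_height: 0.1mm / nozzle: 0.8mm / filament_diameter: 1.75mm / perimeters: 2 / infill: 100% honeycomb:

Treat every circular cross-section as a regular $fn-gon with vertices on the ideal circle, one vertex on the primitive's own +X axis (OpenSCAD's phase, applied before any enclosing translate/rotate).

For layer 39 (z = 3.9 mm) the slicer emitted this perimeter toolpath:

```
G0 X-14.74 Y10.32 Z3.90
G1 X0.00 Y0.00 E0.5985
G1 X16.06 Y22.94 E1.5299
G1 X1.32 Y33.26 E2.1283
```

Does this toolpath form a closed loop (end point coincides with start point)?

Start point (G0): (-14.74, 10.32). End point (last G1): the path does not return to the start — open.

no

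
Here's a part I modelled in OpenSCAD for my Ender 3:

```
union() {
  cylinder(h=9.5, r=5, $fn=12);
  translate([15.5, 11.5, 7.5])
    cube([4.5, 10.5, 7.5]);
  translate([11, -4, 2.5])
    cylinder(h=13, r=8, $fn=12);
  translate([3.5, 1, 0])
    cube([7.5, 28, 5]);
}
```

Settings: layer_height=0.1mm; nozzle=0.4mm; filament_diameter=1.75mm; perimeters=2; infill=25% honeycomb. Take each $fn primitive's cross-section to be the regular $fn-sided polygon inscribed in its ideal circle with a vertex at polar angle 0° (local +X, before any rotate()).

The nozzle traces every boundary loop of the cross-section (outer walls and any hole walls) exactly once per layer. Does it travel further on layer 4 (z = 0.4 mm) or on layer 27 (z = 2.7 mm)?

layer 27 (z = 2.7 mm)

Layer 4 (z = 0.4): the r=5 cylinder gives a regular 12-gon of circumradius 5 (constant along its height) (perimeter = 2·12·5.000·sin(180°/12) = 31.06 mm); the cube at (15.5, 11.5) is not intersected at this z (z outside [7.5, 15]); the cylinder at (11, -4) is absent (z outside [2.5, 15.5]); the cube at (3.5, 1) (footprint 7.5×28) is included at this height (perimeter 71.00 mm); Merging all regions: the regions partially overlap (shared area 1.89 mm²), so the edge portions inside another operand are dropped and the merged outline is re-measured after clipping — boundary = 95.77 mm. So its perimeter = 95.77 mm. Layer 27 (z = 2.7): the r=5 cylinder contributes a regular 12-gon of circumradius 5 (perimeter = 2·12·5.000·sin(180°/12) = 31.06 mm); the cube at (15.5, 11.5) is not intersected at this z (z outside [7.5, 15]); the cylinder at (11, -4): section is a regular 12-gon, circumradius r=8 (perimeter = 2·12·8.000·sin(180°/12) = 49.69 mm); the cube at (3.5, 1) is present — its section is the full 7.5×28 rectangle (perimeter 71.00 mm); Combining (union): the regions partially overlap (shared area 16.86 mm²), so the edge portions inside another operand are dropped and the merged outline is re-measured after clipping — boundary (outer + 1 inner loop) = 119.59 mm. So its perimeter = 119.59 mm. Layer 27 is larger (119.59 vs 95.77 mm).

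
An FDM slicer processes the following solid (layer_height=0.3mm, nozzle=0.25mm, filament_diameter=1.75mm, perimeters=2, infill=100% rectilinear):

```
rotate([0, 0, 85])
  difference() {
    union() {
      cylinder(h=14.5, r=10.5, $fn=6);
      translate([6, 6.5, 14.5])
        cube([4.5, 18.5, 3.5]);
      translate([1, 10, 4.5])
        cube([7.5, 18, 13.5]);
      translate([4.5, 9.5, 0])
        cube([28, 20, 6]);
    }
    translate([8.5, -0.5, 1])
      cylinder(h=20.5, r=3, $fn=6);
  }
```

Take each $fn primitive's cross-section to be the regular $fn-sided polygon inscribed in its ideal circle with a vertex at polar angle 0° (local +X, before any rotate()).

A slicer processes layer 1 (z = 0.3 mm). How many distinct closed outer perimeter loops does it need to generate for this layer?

2

At z = 0.3 mm: the r=10.5 cylinder contributes a regular 6-gon of circumradius 10.5; the cube at (6, 6.5) does not reach this height (z outside [14.5, 18]); the cube at (1, 10) is absent (z outside [4.5, 18]); the cube at (4.5, 9.5) (footprint 28×20) is included at this height; Combining (union): the 2 present regions are separate (no shared area or edge), so areas and boundary lengths simply add and each stays a separate island — 2 connected regions; the cylinder at (8.5, -0.5) does not reach this height (z outside [1, 21.5]); After the difference (first − rest): none of the subtracted shapes is present at this height, so that combined region is unchanged — 2 connected regions; (rotated 85° about Z; rotation is an isometry so areas/perimeters/island counts are preserved). The result has 2 disconnected regions.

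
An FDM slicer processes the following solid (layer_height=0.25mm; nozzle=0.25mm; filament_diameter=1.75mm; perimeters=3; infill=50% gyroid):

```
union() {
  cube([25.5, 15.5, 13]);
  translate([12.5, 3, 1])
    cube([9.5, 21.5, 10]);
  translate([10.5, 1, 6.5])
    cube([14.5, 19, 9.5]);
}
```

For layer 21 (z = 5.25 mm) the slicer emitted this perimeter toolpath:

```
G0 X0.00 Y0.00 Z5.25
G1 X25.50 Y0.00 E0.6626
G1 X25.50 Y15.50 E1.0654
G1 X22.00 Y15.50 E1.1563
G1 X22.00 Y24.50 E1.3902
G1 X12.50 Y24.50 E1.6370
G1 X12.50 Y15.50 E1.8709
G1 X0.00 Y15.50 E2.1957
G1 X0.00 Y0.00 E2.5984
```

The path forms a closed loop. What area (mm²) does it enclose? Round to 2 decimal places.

Apply the shoelace formula to the sequence of (X, Y) vertices; enclosed area = 480.75 mm².

480.75 mm²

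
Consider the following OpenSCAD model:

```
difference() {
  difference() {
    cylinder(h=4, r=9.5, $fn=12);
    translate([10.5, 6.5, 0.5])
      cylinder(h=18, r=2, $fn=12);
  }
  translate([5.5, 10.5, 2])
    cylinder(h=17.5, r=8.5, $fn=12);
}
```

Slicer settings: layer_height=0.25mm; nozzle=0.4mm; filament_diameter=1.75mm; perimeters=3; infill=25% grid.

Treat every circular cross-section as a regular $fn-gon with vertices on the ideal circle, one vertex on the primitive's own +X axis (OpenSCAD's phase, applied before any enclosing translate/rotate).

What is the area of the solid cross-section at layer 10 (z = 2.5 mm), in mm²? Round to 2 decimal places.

219.39 mm²

At z = 2.5 mm: the r=9.5 cylinder gives a regular 12-gon of circumradius 9.5 (constant along its height) (area = (12/2)·9.500²·sin(360°/12) = 270.75 mm²); the r=2 cylinder at (10.5, 6.5) gives a regular 12-gon of circumradius 2 (constant along its height) (area = (12/2)·2.000²·sin(360°/12) = 12.00 mm²); Subtracting the remaining from the first: starting from the r=9.5 cylinder (270.75 mm²), the r=2 cylinder at (10.5, 6.5) misses the remaining region (no effect) — area = 270.75 mm²; the r=8.5 cylinder at (5.5, 10.5) gives a regular 12-gon of circumradius 8.5 (constant along its height) (area = (12/2)·8.500²·sin(360°/12) = 216.75 mm²); After the difference (first − rest): starting from the result so far (270.75 mm²), the r=8.5 cylinder at (5.5, 10.5) partially overlaps it — only the 51.36 mm² overlap (of its 216.75 mm²) is removed, clipping the outline — area = 219.39 mm². Overall, the cross-section is a single solid region. Net area = 219.39 mm².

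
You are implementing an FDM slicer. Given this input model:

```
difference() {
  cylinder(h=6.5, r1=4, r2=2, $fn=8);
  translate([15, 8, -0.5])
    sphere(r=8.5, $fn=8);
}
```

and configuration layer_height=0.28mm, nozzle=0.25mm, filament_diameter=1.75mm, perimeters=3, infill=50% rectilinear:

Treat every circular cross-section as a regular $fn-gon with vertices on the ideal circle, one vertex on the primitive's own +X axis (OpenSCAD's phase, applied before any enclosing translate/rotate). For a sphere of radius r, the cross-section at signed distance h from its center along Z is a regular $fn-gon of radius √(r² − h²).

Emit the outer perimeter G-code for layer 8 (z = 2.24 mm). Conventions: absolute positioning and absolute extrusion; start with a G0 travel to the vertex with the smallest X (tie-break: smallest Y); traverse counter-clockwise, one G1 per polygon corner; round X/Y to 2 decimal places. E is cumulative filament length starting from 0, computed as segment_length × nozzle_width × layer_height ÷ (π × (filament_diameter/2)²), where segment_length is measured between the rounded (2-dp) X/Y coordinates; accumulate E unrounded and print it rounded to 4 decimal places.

G0 X-3.31 Y0.00 Z2.24
G1 X-2.34 Y-2.34 E0.0737
G1 X0.00 Y-3.31 E0.1474
G1 X2.34 Y-2.34 E0.2212
G1 X3.31 Y0.00 E0.2949
G1 X2.34 Y2.34 E0.3686
G1 X0.00 Y3.31 E0.4423
G1 X-2.34 Y2.34 E0.5160
G1 X-3.31 Y0.00 E0.5898

At z = 2.24 mm: the cone (r1=4→r2=2) has section circumradius 3.311 here — a regular 8-gon; the sphere at (15, 8): section is a regular 8-gon, circumradius = √(r²−h²) = √(8.5²−2.74²) = 8.046; Taking the first minus the rest: starting from the cone, the r=8.5 sphere at (15, 8) misses the remaining region (no effect) — 1 connected region. The outline is a single polygon with 8 vertices. Extrusion per mm of travel: 0.25 × 0.28 / (π × 0.875²) = 0.029103. Accumulating E over each segment gives final E = 0.5898.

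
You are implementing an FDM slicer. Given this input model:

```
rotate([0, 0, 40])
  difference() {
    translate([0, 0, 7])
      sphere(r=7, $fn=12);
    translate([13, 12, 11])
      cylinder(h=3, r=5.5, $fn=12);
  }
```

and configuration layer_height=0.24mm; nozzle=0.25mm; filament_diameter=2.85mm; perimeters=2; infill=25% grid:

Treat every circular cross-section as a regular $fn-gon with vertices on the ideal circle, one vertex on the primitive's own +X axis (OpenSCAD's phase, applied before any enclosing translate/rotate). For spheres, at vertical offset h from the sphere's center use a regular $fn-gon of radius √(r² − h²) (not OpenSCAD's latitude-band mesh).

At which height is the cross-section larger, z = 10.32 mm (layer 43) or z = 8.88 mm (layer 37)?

layer 37 (z = 8.88 mm)

Layer 43 (z = 10.32): the r=7 sphere contributes a regular 12-gon of circumradius √(7²−3.32²) = 6.163 (area = (12/2)·6.163²·sin(360°/12) = 113.93 mm²); the cylinder at (13, 12) is not intersected at this z (z outside [11, 14]); Taking the first minus the rest: none of the subtracted shapes is present at this height, so the r=7 sphere is unchanged — area = 113.93 mm²; (whole slice rotated 40° about Z — lengths, areas and connectivity unchanged). So its area = 113.93 mm². Layer 37 (z = 8.88): the sphere: section is a regular 12-gon, circumradius = √(r²−h²) = √(7²−1.88²) = 6.743 (area = (12/2)·6.743²·sin(360°/12) = 136.40 mm²); the cylinder at (13, 12) is not intersected at this z (z outside [11, 14]); Subtracting the remaining from the first: none of the subtracted shapes is present at this height, so the r=7 sphere is unchanged — area = 136.40 mm²; (rotated 40° about Z; rotation is an isometry so areas/perimeters/island counts are preserved). So its area = 136.40 mm². Layer 37 is larger (136.40 vs 113.93 mm²).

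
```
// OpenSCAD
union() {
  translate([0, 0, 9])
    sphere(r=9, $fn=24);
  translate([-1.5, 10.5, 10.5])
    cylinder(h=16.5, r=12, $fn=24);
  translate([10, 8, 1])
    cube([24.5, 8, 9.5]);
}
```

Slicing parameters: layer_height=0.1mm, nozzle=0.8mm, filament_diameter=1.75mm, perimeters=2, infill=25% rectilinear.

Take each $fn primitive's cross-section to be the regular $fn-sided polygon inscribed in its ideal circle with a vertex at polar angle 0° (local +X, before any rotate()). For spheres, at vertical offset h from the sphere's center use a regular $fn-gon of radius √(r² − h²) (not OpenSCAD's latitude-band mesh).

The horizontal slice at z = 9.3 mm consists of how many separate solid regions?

At z = 9.3 mm: the r=9 sphere contributes a regular 24-gon of circumradius √(9²−0.3²) = 8.995; the cylinder at (-1.5, 10.5) is not intersected at this z (z outside [10.5, 27]); the 24.5×8 cube at (10, 8) contributes its full rectangle; Combining (union): the 2 present regions are separate (no shared area or edge), so areas and boundary lengths simply add and each stays a separate island — 2 connected regions. The result has 2 disconnected regions.

2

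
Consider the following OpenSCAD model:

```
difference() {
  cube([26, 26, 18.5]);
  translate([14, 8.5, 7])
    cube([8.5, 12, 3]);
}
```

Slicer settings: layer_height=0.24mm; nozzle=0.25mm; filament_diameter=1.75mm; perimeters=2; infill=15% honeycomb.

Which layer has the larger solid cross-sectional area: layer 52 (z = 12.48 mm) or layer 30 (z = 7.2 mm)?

Layer 52 (z = 12.48): the cube is present — its section is the full 26×26 rectangle (area 676.00 mm²); the cube at (14, 8.5) does not reach this height (z outside [7, 10]); After the difference (first − rest): none of the subtracted shapes is present at this height, so the 26×26 cube is unchanged — area = 676.00 mm². So its area = 676.00 mm². Layer 30 (z = 7.2): the cube is present — its section is the full 26×26 rectangle (area 676.00 mm²); the 8.5×12 cube at (14, 8.5) contributes its full rectangle (area 102.00 mm²); Taking the first minus the rest: starting from the 26×26 cube (676.00 mm²), the 8.5×12 cube at (14, 8.5) lies wholly inside it (removes its full 102.00 mm² and its 41.00 mm outline becomes a hole wall) — area = 574.00 mm². So its area = 574.00 mm². Layer 52 is larger (676.00 vs 574.00 mm²).

layer 52 (z = 12.48 mm)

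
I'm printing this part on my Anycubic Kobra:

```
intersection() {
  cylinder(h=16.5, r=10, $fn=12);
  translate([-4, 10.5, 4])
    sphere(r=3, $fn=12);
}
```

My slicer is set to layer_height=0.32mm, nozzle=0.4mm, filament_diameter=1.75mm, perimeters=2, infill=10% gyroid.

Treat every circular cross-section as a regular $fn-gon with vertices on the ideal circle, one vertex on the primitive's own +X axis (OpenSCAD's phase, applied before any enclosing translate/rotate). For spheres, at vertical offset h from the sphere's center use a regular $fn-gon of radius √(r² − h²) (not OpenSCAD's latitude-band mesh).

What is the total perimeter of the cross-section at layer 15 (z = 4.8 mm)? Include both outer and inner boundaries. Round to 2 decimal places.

9.83 mm

At z = 4.8 mm: the cylinder: section is a regular 12-gon, circumradius r=10 (perimeter = 2·12·10.000·sin(180°/12) = 62.12 mm); the r=3 sphere at (-4, 10.5) contributes a regular 12-gon of circumradius √(3²−0.8²) = 2.891 (perimeter = 2·12·2.891·sin(180°/12) = 17.96 mm); Keeping only the common overlap: the r=3 sphere at (-4, 10.5) partially overlaps the r=10 cylinder; clipping to the common part keeps 4.22 mm² — boundary = 9.83 mm. Overall, the cross-section is a single solid region. Total boundary length (outer) = 9.83 mm.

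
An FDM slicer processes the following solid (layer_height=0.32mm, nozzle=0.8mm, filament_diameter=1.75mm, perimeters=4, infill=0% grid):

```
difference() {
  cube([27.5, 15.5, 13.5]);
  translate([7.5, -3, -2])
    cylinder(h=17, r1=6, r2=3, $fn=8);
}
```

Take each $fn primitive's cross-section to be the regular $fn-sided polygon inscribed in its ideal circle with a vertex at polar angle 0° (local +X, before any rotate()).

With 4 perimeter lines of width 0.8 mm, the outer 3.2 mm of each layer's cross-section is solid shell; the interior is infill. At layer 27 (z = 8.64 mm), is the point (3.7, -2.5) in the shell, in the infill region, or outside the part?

At z = 8.64 mm: the cube (footprint 27.5×15.5) is included at this height; the cone at (7.5, -3) (r1=6→r2=3) has section circumradius 4.122 here — a regular 8-gon; Taking the first minus the rest: starting from the 27.5×15.5 cube, the cone at (7.5, -3) partially overlaps it — only the 3.04 mm² overlap (of its 48.07 mm²) is removed, clipping the outline — 1 connected region. Overall, the cross-section is a single solid region. The nearest boundary edge runs (4.79, 0.00)→(0.00, 0.00); distance from the point to it = 2.50 mm. The point is not inside any of the regions above, so it lies outside the cross-section (2.50 mm from the nearest boundary).

outside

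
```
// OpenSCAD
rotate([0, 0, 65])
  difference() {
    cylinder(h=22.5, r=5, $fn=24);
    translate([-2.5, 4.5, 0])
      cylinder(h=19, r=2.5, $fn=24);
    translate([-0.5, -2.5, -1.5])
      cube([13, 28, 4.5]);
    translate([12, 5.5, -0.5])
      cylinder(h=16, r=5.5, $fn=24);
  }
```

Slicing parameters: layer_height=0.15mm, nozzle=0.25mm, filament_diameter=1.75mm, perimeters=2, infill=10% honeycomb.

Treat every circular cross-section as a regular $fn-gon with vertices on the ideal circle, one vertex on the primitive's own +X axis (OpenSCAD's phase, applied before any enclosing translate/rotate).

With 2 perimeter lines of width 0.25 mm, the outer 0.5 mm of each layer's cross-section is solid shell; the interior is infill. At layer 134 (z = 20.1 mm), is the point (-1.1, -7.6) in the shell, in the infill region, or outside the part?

outside

At z = 20.1 mm: the r=5 cylinder contributes a regular 24-gon of circumradius 5; the cylinder at (-2.5, 4.5) is not intersected at this z (z outside [0, 19]); the cube at (-0.5, -2.5) is absent (z outside [-1.5, 3]); the cylinder at (12, 5.5) does not reach this height (z outside [-0.5, 15.5]); Subtracting the remaining from the first: none of the subtracted shapes is present at this height, so the r=5 cylinder is unchanged — 1 connected region; (rotated 65° about Z; rotation is an isometry so areas/perimeters/island counts are preserved). Overall, the cross-section is a single solid region. Undo the 65° rotation: the query point maps to (-7.353, -2.215) in the un-rotated model frame. The nearest boundary edge runs (-5.00, 0.00)→(-4.83, -1.29); distance from the point to it = 2.69 mm. The point is not inside any of the regions above, so it lies outside the cross-section (2.69 mm from the nearest boundary).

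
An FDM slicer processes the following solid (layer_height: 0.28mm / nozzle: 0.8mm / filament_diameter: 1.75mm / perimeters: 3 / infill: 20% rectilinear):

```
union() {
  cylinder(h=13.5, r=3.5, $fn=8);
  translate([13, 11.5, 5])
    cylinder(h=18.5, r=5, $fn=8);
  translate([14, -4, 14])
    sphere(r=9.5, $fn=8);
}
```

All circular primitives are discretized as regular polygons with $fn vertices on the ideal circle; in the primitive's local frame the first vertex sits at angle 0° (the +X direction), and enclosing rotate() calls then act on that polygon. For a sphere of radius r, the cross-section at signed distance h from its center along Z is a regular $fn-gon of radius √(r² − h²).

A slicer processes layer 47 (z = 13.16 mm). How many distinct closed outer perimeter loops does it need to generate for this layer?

3

At z = 13.16 mm: the r=3.5 cylinder contributes a regular 8-gon of circumradius 3.5; the r=5 cylinder at (13, 11.5) gives a regular 8-gon of circumradius 5 (constant along its height); the sphere at (14, -4): section is a regular 8-gon, circumradius = √(r²−h²) = √(9.5²−0.84²) = 9.463; Merging all regions: the 3 present regions are separate (no shared area or edge), so areas and boundary lengths simply add and each stays a separate island — 3 connected regions. The result has 3 disconnected regions.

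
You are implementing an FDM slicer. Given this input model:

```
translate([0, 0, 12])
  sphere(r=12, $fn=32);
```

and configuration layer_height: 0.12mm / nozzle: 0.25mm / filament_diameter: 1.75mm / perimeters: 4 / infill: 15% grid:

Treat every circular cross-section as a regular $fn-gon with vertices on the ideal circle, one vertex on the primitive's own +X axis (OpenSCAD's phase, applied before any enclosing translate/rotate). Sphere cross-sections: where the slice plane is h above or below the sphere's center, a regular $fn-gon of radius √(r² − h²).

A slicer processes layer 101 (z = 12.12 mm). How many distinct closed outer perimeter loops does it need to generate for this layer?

At z = 12.12 mm: the r=12 sphere contributes a regular 32-gon of circumradius √(12²−0.12²) = 11.999. The result has 1 disconnected region.

1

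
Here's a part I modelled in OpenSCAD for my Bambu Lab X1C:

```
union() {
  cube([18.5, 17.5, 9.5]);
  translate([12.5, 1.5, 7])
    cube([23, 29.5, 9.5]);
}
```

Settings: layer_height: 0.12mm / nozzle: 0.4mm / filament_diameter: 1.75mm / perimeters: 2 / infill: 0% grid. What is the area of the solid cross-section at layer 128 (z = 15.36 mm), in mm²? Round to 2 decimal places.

At z = 15.36 mm: the cube does not reach this height (z outside [0, 9.5]); the 23×29.5 cube at (12.5, 1.5) contributes its full rectangle (area 678.50 mm²); Merging all regions: only the 23×29.5 cube at (12.5, 1.5) is present, so the union is just that shape — area = 678.50 mm². Overall, the cross-section is a single solid region. Net area = 678.50 mm².

678.50 mm²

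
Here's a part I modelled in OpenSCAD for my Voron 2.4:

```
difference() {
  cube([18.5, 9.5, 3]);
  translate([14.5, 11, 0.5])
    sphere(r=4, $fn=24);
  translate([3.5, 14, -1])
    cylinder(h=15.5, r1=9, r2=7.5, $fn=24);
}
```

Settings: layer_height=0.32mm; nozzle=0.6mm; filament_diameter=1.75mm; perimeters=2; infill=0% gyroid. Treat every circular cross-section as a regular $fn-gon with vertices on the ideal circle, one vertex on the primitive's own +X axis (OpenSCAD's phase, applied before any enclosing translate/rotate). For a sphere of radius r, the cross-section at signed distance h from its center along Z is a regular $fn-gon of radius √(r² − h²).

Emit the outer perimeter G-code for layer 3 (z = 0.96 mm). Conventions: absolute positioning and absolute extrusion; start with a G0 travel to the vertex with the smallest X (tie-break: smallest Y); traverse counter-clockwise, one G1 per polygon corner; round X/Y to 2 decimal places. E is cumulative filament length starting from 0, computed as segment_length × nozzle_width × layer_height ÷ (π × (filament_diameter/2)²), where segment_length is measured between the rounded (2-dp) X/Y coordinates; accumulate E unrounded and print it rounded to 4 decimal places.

At z = 0.96 mm: the 18.5×9.5 cube contributes its full rectangle; the sphere at (14.5, 11): section is a regular 24-gon, circumradius = √(r²−h²) = √(4²−0.46²) = 3.973; the cone at (3.5, 14) contributes a regular 24-gon of circumradius 8.810 (interpolated between r1=9 and r2=7.5 at t=0.126); Taking the first minus the rest: starting from the 18.5×9.5 cube, the r=4 sphere at (14.5, 11) partially overlaps it — only the 12.96 mm² overlap (of its 49.04 mm²) is removed, clipping the outline; the cone at (3.5, 14) partially overlaps it — only the 36.71 mm² overlap (of its 241.08 mm²) is removed, clipping the outline — 1 connected region. The outline is a single polygon with 20 vertices. Extrusion per mm of travel: 0.6 × 0.32 / (π × 0.875²) = 0.079824. Accumulating E over each segment gives final E = 4.4716.

G0 X0.00 Y0.00 Z0.96
G1 X18.50 Y0.00 E1.4767
G1 X18.50 Y9.50 E2.2351
G1 X18.14 Y9.50 E2.2638
G1 X17.94 Y9.01 E2.3061
G1 X17.31 Y8.19 E2.3886
G1 X16.49 Y7.56 E2.4712
G1 X15.53 Y7.16 E2.5542
G1 X14.50 Y7.03 E2.6370
G1 X13.47 Y7.16 E2.7199
G1 X12.51 Y7.56 E2.8029
G1 X11.69 Y8.19 E2.8855
G1 X11.06 Y9.01 E2.9680
G1 X10.93 Y9.33 E2.9956
G1 X9.73 Y7.77 E3.1527
G1 X7.91 Y6.37 E3.3360
G1 X5.78 Y5.49 E3.5199
G1 X3.50 Y5.19 E3.7035
G1 X1.22 Y5.49 E3.8871
G1 X0.00 Y6.00 E3.9926
G1 X0.00 Y0.00 E4.4716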